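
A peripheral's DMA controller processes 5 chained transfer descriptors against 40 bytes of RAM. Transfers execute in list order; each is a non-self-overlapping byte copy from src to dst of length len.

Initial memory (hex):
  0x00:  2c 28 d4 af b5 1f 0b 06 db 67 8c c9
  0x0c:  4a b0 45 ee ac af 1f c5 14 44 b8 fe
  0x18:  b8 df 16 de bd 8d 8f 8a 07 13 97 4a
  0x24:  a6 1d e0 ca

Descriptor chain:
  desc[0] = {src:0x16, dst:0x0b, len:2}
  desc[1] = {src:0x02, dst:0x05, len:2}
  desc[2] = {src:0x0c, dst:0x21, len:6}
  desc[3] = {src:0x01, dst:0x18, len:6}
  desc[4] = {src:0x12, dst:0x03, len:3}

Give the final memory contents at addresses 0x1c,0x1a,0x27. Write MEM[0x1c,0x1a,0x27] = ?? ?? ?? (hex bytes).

  after D0: wrote 2B at 0x0b = b8fe
  after D1: wrote 2B at 0x05 = d4af
  after D2: wrote 6B at 0x21 = feb045eeacaf
  after D3: wrote 6B at 0x18 = 28d4afb5d4af
  after D4: wrote 3B at 0x03 = 1fc514
query mem[0x1c]=0xd4, mem[0x1a]=0xaf, mem[0x27]=0xca

MEM[0x1c,0x1a,0x27] = d4 af ca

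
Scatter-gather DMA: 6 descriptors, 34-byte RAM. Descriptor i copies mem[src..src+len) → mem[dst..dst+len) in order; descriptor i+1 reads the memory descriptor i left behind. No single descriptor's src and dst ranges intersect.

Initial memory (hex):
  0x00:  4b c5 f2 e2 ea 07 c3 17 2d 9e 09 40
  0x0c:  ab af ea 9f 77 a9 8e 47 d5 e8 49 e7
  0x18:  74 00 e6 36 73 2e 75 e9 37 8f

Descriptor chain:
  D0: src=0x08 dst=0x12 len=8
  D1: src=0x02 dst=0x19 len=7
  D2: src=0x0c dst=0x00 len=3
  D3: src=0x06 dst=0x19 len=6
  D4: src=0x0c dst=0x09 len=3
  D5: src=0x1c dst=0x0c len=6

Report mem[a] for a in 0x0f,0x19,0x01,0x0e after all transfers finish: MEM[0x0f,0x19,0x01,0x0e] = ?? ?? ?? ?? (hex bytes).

  after D0: wrote 8B at 0x12 = 2d9e0940abafea9f
  after D1: wrote 7B at 0x19 = f2e2ea07c3172d
  after D2: wrote 3B at 0x00 = abafea
  after D3: wrote 6B at 0x19 = c3172d9e0940
  after D4: wrote 3B at 0x09 = abafea
  after D5: wrote 6B at 0x0c = 9e09402d378f
query mem[0x0f]=0x2d, mem[0x19]=0xc3, mem[0x01]=0xaf, mem[0x0e]=0x40

MEM[0x0f,0x19,0x01,0x0e] = 2d c3 af 40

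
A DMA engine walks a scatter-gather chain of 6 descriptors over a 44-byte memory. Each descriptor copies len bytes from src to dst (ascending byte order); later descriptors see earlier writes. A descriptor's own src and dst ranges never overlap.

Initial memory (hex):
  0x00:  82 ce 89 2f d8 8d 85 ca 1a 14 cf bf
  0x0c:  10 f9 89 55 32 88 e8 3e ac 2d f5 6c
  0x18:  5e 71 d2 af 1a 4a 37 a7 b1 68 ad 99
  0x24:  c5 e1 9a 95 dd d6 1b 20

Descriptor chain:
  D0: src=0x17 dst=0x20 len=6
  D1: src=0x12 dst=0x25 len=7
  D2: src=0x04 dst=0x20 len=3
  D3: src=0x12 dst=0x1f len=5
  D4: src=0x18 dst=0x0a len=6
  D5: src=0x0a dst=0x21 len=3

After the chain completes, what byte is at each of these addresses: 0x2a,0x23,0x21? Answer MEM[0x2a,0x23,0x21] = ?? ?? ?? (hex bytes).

D0: mem[0x20..0x25] <- [6c 5e 71 d2 af 1a]
D1: mem[0x25..0x2b] <- [e8 3e ac 2d f5 6c 5e]
D2: mem[0x20..0x22] <- [d8 8d 85]
D3: mem[0x1f..0x23] <- [e8 3e ac 2d f5]
D4: mem[0x0a..0x0f] <- [5e 71 d2 af 1a 4a]
D5: mem[0x21..0x23] <- [5e 71 d2]
query mem[0x2a]=0x6c, mem[0x23]=0xd2, mem[0x21]=0x5e

MEM[0x2a,0x23,0x21] = 6c d2 5e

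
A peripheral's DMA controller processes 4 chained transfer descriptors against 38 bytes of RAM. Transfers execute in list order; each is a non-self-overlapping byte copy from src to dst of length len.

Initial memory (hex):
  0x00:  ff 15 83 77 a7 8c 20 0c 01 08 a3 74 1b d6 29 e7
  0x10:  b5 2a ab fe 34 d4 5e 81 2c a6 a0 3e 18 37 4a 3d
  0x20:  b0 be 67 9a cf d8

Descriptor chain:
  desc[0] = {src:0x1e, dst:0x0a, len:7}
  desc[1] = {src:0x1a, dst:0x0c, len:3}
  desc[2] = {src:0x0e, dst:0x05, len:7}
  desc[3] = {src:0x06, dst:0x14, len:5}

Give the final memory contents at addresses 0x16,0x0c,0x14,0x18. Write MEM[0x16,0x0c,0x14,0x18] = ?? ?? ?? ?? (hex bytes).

#0 dst[0x0a+7] := {0x4a,0x3d,0xb0,0xbe,0x67,0x9a,0xcf}
#1 dst[0x0c+3] := {0xa0,0x3e,0x18}
#2 dst[0x05+7] := {0x18,0x9a,0xcf,0x2a,0xab,0xfe,0x34}
#3 dst[0x14+5] := {0x9a,0xcf,0x2a,0xab,0xfe}
query mem[0x16]=0x2a, mem[0x0c]=0xa0, mem[0x14]=0x9a, mem[0x18]=0xfe

MEM[0x16,0x0c,0x14,0x18] = 2a a0 9a fe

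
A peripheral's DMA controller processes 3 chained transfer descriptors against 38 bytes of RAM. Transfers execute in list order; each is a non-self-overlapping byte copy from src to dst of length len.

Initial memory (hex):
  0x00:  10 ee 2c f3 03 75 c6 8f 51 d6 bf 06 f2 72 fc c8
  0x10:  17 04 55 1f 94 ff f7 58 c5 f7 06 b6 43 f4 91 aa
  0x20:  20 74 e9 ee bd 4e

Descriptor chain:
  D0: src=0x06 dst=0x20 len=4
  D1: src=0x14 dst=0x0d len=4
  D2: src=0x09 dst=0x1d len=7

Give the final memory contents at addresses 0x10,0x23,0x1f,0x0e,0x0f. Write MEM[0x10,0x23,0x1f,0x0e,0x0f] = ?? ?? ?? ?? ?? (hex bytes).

[0] 0x06->0x20 len=4 : c6 8f 51 d6
[1] 0x14->0x0d len=4 : 94 ff f7 58
[2] 0x09->0x1d len=7 : d6 bf 06 f2 94 ff f7
query mem[0x10]=0x58, mem[0x23]=0xf7, mem[0x1f]=0x06, mem[0x0e]=0xff, mem[0x0f]=0xf7

MEM[0x10,0x23,0x1f,0x0e,0x0f] = 58 f7 06 ff f7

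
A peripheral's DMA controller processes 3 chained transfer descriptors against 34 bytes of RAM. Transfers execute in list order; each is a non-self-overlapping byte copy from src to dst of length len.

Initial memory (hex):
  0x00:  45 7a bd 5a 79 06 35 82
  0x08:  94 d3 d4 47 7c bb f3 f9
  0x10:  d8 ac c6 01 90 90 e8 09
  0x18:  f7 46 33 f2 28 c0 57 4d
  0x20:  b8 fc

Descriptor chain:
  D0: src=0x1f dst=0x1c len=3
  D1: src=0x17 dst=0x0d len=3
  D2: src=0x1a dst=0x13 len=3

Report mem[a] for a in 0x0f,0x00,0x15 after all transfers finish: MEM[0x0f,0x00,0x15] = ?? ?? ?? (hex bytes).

[0] 0x1f->0x1c len=3 : 4d b8 fc
[1] 0x17->0x0d len=3 : 09 f7 46
[2] 0x1a->0x13 len=3 : 33 f2 4d
query mem[0x0f]=0x46, mem[0x00]=0x45, mem[0x15]=0x4d

MEM[0x0f,0x00,0x15] = 46 45 4d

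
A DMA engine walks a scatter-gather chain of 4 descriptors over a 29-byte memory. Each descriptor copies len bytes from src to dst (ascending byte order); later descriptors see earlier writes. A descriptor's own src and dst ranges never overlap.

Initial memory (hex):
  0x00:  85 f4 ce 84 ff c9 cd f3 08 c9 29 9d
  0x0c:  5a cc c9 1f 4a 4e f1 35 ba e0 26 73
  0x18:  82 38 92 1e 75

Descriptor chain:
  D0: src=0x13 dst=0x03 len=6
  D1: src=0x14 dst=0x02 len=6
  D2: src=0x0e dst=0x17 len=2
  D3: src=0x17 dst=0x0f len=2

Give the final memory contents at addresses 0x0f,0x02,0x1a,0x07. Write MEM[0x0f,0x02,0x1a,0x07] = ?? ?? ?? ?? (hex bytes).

MEM[0x0f,0x02,0x1a,0x07] = c9 ba 92 38

D0: mem[0x03..0x08] <- [35 ba e0 26 73 82]
D1: mem[0x02..0x07] <- [ba e0 26 73 82 38]
D2: mem[0x17..0x18] <- [c9 1f]
D3: mem[0x0f..0x10] <- [c9 1f]
query mem[0x0f]=0xc9, mem[0x02]=0xba, mem[0x1a]=0x92, mem[0x07]=0x38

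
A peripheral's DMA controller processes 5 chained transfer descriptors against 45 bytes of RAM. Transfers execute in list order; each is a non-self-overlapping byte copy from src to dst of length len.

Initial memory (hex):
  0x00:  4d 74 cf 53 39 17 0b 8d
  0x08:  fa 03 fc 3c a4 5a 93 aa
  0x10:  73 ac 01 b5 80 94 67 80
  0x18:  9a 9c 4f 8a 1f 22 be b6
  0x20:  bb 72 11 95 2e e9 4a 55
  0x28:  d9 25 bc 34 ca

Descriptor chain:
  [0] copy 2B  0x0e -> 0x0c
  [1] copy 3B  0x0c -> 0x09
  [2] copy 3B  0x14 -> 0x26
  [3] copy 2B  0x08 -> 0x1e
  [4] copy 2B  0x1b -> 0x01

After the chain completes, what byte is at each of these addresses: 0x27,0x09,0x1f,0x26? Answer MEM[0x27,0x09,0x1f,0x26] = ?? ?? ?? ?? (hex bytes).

MEM[0x27,0x09,0x1f,0x26] = 94 93 93 80

#0 dst[0x0c+2] := {0x93,0xaa}
#1 dst[0x09+3] := {0x93,0xaa,0x93}
#2 dst[0x26+3] := {0x80,0x94,0x67}
#3 dst[0x1e+2] := {0xfa,0x93}
#4 dst[0x01+2] := {0x8a,0x1f}
query mem[0x27]=0x94, mem[0x09]=0x93, mem[0x1f]=0x93, mem[0x26]=0x80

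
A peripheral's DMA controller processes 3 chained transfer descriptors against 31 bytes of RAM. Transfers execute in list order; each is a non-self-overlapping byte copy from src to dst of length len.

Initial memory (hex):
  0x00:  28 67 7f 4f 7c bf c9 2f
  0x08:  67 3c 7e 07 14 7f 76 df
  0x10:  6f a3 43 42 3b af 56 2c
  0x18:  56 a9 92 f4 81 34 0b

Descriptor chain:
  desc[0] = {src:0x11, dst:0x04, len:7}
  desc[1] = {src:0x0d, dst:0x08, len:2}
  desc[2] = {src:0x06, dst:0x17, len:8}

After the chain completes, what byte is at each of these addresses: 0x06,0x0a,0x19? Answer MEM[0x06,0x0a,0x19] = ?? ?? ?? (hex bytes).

MEM[0x06,0x0a,0x19] = 42 2c 7f

#0 dst[0x04+7] := {0xa3,0x43,0x42,0x3b,0xaf,0x56,0x2c}
#1 dst[0x08+2] := {0x7f,0x76}
#2 dst[0x17+8] := {0x42,0x3b,0x7f,0x76,0x2c,0x07,0x14,0x7f}
query mem[0x06]=0x42, mem[0x0a]=0x2c, mem[0x19]=0x7f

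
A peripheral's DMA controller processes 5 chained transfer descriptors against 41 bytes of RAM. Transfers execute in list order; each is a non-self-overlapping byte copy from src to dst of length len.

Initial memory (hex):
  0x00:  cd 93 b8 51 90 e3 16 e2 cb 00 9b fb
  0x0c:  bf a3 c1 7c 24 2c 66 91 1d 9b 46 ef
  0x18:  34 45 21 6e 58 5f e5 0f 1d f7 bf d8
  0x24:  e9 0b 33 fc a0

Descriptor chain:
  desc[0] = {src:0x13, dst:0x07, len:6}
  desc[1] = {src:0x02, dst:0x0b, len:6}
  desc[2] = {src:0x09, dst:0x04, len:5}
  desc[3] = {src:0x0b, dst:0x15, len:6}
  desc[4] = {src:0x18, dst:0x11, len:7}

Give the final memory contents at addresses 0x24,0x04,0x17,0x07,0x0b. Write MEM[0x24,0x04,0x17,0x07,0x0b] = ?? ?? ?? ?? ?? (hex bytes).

  after D0: wrote 6B at 0x07 = 911d9b46ef34
  after D1: wrote 6B at 0x0b = b85190e31691
  after D2: wrote 5B at 0x04 = 9b46b85190
  after D3: wrote 6B at 0x15 = b85190e31691
  after D4: wrote 7B at 0x11 = e316916e585fe5
query mem[0x24]=0xe9, mem[0x04]=0x9b, mem[0x17]=0xe5, mem[0x07]=0x51, mem[0x0b]=0xb8

MEM[0x24,0x04,0x17,0x07,0x0b] = e9 9b e5 51 b8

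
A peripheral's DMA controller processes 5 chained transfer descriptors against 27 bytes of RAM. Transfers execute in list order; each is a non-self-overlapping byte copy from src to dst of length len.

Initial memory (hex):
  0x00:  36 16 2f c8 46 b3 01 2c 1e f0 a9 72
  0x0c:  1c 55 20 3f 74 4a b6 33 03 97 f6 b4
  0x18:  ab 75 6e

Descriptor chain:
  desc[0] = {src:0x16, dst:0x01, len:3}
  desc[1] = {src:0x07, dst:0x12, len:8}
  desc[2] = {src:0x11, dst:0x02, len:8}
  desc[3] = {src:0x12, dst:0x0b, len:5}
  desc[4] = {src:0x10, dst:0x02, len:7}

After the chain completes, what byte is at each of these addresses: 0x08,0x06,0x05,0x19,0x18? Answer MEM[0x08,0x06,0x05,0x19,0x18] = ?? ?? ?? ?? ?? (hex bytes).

MEM[0x08,0x06,0x05,0x19,0x18] = 72 f0 1e 20 55

[0] 0x16->0x01 len=3 : f6 b4 ab
[1] 0x07->0x12 len=8 : 2c 1e f0 a9 72 1c 55 20
[2] 0x11->0x02 len=8 : 4a 2c 1e f0 a9 72 1c 55
[3] 0x12->0x0b len=5 : 2c 1e f0 a9 72
[4] 0x10->0x02 len=7 : 74 4a 2c 1e f0 a9 72
query mem[0x08]=0x72, mem[0x06]=0xf0, mem[0x05]=0x1e, mem[0x19]=0x20, mem[0x18]=0x55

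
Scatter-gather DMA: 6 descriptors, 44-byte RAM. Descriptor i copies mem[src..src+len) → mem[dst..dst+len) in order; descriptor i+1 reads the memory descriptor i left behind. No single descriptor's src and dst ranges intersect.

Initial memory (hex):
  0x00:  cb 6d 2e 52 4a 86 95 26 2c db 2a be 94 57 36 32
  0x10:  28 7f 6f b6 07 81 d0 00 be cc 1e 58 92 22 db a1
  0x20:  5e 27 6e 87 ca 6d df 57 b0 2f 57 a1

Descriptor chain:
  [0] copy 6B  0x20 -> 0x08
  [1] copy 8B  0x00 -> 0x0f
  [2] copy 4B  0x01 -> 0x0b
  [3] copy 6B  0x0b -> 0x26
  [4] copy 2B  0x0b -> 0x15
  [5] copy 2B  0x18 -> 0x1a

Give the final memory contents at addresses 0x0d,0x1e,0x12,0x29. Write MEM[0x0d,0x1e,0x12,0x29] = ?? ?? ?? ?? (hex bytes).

MEM[0x0d,0x1e,0x12,0x29] = 52 db 52 4a

  after D0: wrote 6B at 0x08 = 5e276e87ca6d
  after D1: wrote 8B at 0x0f = cb6d2e524a869526
  after D2: wrote 4B at 0x0b = 6d2e524a
  after D3: wrote 6B at 0x26 = 6d2e524acb6d
  after D4: wrote 2B at 0x15 = 6d2e
  after D5: wrote 2B at 0x1a = becc
query mem[0x0d]=0x52, mem[0x1e]=0xdb, mem[0x12]=0x52, mem[0x29]=0x4a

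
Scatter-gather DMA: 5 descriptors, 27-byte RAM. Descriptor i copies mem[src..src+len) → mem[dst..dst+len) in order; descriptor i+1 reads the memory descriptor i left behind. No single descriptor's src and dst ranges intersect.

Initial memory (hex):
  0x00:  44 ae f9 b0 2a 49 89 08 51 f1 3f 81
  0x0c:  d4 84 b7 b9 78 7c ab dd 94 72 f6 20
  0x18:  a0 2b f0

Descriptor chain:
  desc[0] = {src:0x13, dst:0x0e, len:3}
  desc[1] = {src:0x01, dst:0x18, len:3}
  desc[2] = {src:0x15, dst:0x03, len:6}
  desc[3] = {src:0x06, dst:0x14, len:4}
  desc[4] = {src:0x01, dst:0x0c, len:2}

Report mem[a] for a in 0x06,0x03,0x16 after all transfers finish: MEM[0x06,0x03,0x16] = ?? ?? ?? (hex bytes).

[0] 0x13->0x0e len=3 : dd 94 72
[1] 0x01->0x18 len=3 : ae f9 b0
[2] 0x15->0x03 len=6 : 72 f6 20 ae f9 b0
[3] 0x06->0x14 len=4 : ae f9 b0 f1
[4] 0x01->0x0c len=2 : ae f9
query mem[0x06]=0xae, mem[0x03]=0x72, mem[0x16]=0xb0

MEM[0x06,0x03,0x16] = ae 72 b0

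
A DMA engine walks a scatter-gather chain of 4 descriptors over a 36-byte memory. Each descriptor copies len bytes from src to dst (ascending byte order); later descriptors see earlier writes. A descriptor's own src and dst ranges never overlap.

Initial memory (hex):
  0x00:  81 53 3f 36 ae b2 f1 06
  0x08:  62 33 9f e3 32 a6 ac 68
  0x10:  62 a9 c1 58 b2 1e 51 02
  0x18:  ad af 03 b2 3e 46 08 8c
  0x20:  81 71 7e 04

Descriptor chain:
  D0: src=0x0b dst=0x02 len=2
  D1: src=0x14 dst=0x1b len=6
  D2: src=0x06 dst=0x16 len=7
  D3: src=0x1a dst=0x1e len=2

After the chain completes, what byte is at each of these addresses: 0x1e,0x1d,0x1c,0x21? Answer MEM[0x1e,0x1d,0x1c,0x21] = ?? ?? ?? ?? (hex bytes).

MEM[0x1e,0x1d,0x1c,0x21] = 9f 51 32 71

[0] 0x0b->0x02 len=2 : e3 32
[1] 0x14->0x1b len=6 : b2 1e 51 02 ad af
[2] 0x06->0x16 len=7 : f1 06 62 33 9f e3 32
[3] 0x1a->0x1e len=2 : 9f e3
query mem[0x1e]=0x9f, mem[0x1d]=0x51, mem[0x1c]=0x32, mem[0x21]=0x71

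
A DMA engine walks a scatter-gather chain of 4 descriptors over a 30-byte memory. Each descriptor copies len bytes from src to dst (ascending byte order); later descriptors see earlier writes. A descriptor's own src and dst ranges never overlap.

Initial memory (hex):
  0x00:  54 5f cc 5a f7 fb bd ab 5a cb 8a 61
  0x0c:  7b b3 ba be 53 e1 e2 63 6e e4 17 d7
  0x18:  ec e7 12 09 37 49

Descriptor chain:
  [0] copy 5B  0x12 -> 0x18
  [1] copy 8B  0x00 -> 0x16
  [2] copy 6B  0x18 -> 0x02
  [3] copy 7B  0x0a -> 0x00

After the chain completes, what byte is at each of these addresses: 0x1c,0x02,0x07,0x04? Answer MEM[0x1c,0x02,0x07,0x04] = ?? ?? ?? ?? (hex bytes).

MEM[0x1c,0x02,0x07,0x04] = bd 7b ab ba

#0 dst[0x18+5] := {0xe2,0x63,0x6e,0xe4,0x17}
#1 dst[0x16+8] := {0x54,0x5f,0xcc,0x5a,0xf7,0xfb,0xbd,0xab}
#2 dst[0x02+6] := {0xcc,0x5a,0xf7,0xfb,0xbd,0xab}
#3 dst[0x00+7] := {0x8a,0x61,0x7b,0xb3,0xba,0xbe,0x53}
query mem[0x1c]=0xbd, mem[0x02]=0x7b, mem[0x07]=0xab, mem[0x04]=0xba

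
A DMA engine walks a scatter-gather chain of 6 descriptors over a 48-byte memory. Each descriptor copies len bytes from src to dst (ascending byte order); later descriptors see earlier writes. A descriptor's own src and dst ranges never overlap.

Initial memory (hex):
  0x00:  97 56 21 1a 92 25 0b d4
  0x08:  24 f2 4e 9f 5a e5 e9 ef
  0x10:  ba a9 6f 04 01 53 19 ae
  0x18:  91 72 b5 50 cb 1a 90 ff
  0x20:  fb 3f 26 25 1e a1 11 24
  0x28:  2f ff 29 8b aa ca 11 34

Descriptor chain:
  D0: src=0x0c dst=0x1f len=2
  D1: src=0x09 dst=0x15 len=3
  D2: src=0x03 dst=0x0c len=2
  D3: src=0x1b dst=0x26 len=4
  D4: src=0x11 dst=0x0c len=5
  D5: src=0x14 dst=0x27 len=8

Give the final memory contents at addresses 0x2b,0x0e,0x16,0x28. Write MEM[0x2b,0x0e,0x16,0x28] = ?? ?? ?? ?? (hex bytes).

[0] 0x0c->0x1f len=2 : 5a e5
[1] 0x09->0x15 len=3 : f2 4e 9f
[2] 0x03->0x0c len=2 : 1a 92
[3] 0x1b->0x26 len=4 : 50 cb 1a 90
[4] 0x11->0x0c len=5 : a9 6f 04 01 f2
[5] 0x14->0x27 len=8 : 01 f2 4e 9f 91 72 b5 50
query mem[0x2b]=0x91, mem[0x0e]=0x04, mem[0x16]=0x4e, mem[0x28]=0xf2

MEM[0x2b,0x0e,0x16,0x28] = 91 04 4e f2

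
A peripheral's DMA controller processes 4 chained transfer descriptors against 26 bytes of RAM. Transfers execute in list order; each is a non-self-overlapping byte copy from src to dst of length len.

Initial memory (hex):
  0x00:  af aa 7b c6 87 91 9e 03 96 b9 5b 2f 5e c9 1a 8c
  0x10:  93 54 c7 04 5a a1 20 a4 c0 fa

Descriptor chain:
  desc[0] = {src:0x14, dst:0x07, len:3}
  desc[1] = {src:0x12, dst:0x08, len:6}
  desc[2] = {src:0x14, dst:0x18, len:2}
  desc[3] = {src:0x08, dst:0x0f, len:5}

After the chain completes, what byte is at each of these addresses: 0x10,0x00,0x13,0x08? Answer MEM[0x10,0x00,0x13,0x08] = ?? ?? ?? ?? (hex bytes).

  after D0: wrote 3B at 0x07 = 5aa120
  after D1: wrote 6B at 0x08 = c7045aa120a4
  after D2: wrote 2B at 0x18 = 5aa1
  after D3: wrote 5B at 0x0f = c7045aa120
query mem[0x10]=0x04, mem[0x00]=0xaf, mem[0x13]=0x20, mem[0x08]=0xc7

MEM[0x10,0x00,0x13,0x08] = 04 af 20 c7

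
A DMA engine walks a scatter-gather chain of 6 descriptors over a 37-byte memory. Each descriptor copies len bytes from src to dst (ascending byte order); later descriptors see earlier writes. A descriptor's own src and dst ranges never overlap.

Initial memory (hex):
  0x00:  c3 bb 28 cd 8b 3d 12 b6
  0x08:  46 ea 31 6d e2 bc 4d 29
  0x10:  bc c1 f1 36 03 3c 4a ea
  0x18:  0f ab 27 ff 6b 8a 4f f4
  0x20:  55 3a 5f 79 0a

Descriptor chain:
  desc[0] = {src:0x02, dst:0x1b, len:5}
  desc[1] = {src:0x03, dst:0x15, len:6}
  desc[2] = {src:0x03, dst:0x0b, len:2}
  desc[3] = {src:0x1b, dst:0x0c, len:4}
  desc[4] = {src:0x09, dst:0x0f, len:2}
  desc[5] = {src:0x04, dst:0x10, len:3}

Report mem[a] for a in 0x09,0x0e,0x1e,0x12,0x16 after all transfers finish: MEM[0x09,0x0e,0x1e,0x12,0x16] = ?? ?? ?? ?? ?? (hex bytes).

MEM[0x09,0x0e,0x1e,0x12,0x16] = ea 8b 3d 12 8b

  after D0: wrote 5B at 0x1b = 28cd8b3d12
  after D1: wrote 6B at 0x15 = cd8b3d12b646
  after D2: wrote 2B at 0x0b = cd8b
  after D3: wrote 4B at 0x0c = 28cd8b3d
  after D4: wrote 2B at 0x0f = ea31
  after D5: wrote 3B at 0x10 = 8b3d12
query mem[0x09]=0xea, mem[0x0e]=0x8b, mem[0x1e]=0x3d, mem[0x12]=0x12, mem[0x16]=0x8b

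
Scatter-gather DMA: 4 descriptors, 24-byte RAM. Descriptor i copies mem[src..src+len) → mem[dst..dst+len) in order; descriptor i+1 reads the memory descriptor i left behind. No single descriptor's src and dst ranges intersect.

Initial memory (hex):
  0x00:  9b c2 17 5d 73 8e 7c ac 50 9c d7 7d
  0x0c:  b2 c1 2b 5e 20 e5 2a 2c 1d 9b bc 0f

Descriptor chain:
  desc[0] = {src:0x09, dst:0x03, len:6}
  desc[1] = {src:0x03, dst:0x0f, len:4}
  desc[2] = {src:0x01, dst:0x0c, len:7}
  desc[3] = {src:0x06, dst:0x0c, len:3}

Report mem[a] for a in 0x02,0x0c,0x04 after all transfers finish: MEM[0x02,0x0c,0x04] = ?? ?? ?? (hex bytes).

MEM[0x02,0x0c,0x04] = 17 b2 d7

D0: mem[0x03..0x08] <- [9c d7 7d b2 c1 2b]
D1: mem[0x0f..0x12] <- [9c d7 7d b2]
D2: mem[0x0c..0x12] <- [c2 17 9c d7 7d b2 c1]
D3: mem[0x0c..0x0e] <- [b2 c1 2b]
query mem[0x02]=0x17, mem[0x0c]=0xb2, mem[0x04]=0xd7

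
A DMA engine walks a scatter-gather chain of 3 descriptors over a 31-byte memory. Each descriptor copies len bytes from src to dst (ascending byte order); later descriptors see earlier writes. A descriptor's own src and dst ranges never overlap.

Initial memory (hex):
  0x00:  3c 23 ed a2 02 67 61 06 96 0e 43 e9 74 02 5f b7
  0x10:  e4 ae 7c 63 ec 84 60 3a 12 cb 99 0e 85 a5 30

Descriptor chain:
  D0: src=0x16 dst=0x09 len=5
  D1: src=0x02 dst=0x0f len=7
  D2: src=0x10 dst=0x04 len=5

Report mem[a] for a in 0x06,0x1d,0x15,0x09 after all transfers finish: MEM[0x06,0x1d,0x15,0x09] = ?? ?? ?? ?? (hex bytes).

MEM[0x06,0x1d,0x15,0x09] = 67 a5 96 60

[0] 0x16->0x09 len=5 : 60 3a 12 cb 99
[1] 0x02->0x0f len=7 : ed a2 02 67 61 06 96
[2] 0x10->0x04 len=5 : a2 02 67 61 06
query mem[0x06]=0x67, mem[0x1d]=0xa5, mem[0x15]=0x96, mem[0x09]=0x60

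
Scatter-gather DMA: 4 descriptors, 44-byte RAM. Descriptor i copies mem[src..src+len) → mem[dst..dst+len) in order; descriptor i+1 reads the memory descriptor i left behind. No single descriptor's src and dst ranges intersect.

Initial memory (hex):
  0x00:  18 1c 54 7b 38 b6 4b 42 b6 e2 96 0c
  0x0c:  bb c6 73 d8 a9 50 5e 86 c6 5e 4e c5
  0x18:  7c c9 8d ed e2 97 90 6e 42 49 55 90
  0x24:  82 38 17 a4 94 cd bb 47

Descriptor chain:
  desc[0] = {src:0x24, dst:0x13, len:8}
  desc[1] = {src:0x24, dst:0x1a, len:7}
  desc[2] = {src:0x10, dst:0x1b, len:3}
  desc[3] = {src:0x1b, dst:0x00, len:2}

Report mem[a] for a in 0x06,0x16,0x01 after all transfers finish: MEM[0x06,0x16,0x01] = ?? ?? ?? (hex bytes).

MEM[0x06,0x16,0x01] = 4b a4 50

#0 dst[0x13+8] := {0x82,0x38,0x17,0xa4,0x94,0xcd,0xbb,0x47}
#1 dst[0x1a+7] := {0x82,0x38,0x17,0xa4,0x94,0xcd,0xbb}
#2 dst[0x1b+3] := {0xa9,0x50,0x5e}
#3 dst[0x00+2] := {0xa9,0x50}
query mem[0x06]=0x4b, mem[0x16]=0xa4, mem[0x01]=0x50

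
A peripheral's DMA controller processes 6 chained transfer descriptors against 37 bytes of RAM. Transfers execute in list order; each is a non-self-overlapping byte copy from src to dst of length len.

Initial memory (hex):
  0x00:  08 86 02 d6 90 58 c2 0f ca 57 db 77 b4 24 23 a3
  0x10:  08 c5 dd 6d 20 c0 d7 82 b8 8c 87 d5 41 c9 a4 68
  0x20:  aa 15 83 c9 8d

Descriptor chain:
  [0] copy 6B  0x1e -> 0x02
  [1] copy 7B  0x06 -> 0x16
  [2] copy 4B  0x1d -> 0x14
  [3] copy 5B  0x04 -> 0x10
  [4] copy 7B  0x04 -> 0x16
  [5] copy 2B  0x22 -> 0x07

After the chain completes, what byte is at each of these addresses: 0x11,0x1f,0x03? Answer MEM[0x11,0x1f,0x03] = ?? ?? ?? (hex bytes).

MEM[0x11,0x1f,0x03] = 15 68 68

  after D0: wrote 6B at 0x02 = a468aa1583c9
  after D1: wrote 7B at 0x16 = 83c9ca57db77b4
  after D2: wrote 4B at 0x14 = c9a468aa
  after D3: wrote 5B at 0x10 = aa1583c9ca
  after D4: wrote 7B at 0x16 = aa1583c9ca57db
  after D5: wrote 2B at 0x07 = 83c9
query mem[0x11]=0x15, mem[0x1f]=0x68, mem[0x03]=0x68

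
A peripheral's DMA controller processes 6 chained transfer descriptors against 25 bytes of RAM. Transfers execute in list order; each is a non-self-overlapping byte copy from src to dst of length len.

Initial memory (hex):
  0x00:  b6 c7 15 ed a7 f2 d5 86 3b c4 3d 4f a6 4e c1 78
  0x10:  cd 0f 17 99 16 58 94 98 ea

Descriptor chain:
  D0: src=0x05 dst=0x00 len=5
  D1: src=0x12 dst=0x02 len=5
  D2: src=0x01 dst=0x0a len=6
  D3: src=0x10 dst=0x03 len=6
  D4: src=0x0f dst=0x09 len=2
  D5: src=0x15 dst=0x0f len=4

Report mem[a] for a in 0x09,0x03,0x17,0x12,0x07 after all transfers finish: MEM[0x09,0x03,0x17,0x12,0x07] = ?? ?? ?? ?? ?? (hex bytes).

  after D0: wrote 5B at 0x00 = f2d5863bc4
  after D1: wrote 5B at 0x02 = 1799165894
  after D2: wrote 6B at 0x0a = d51799165894
  after D3: wrote 6B at 0x03 = cd0f17991658
  after D4: wrote 2B at 0x09 = 94cd
  after D5: wrote 4B at 0x0f = 589498ea
query mem[0x09]=0x94, mem[0x03]=0xcd, mem[0x17]=0x98, mem[0x12]=0xea, mem[0x07]=0x16

MEM[0x09,0x03,0x17,0x12,0x07] = 94 cd 98 ea 16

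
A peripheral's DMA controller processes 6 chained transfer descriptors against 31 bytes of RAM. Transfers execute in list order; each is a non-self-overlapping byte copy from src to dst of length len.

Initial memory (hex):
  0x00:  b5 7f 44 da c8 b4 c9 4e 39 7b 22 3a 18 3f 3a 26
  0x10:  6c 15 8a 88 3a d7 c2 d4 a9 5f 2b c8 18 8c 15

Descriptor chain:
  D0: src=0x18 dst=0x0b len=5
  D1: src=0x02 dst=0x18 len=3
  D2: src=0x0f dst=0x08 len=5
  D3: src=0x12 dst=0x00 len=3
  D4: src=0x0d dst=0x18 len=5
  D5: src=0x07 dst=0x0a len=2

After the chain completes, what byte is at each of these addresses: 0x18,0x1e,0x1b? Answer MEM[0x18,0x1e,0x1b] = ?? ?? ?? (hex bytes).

MEM[0x18,0x1e,0x1b] = 2b 15 6c

[0] 0x18->0x0b len=5 : a9 5f 2b c8 18
[1] 0x02->0x18 len=3 : 44 da c8
[2] 0x0f->0x08 len=5 : 18 6c 15 8a 88
[3] 0x12->0x00 len=3 : 8a 88 3a
[4] 0x0d->0x18 len=5 : 2b c8 18 6c 15
[5] 0x07->0x0a len=2 : 4e 18
query mem[0x18]=0x2b, mem[0x1e]=0x15, mem[0x1b]=0x6c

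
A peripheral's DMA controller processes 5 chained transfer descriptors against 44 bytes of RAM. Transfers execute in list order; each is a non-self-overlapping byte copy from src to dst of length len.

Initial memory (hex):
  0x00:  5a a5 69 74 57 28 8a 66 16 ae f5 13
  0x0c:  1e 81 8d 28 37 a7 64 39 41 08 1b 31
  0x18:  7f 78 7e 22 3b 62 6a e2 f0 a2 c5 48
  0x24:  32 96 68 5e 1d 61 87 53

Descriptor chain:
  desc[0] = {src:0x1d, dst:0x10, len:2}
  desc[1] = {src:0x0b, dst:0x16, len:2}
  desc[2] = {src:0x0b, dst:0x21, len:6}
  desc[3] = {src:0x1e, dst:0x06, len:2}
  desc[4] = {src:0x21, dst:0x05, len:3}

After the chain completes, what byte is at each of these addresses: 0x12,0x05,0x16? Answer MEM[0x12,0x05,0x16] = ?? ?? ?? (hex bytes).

[0] 0x1d->0x10 len=2 : 62 6a
[1] 0x0b->0x16 len=2 : 13 1e
[2] 0x0b->0x21 len=6 : 13 1e 81 8d 28 62
[3] 0x1e->0x06 len=2 : 6a e2
[4] 0x21->0x05 len=3 : 13 1e 81
query mem[0x12]=0x64, mem[0x05]=0x13, mem[0x16]=0x13

MEM[0x12,0x05,0x16] = 64 13 13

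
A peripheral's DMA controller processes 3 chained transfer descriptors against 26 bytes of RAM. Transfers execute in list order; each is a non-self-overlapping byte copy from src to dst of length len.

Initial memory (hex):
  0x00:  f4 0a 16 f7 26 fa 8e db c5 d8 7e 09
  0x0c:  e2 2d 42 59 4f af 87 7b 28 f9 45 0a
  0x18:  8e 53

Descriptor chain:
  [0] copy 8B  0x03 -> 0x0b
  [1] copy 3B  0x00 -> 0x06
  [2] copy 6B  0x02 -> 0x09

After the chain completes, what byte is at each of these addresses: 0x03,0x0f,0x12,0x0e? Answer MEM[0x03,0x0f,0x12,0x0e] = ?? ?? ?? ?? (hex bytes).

MEM[0x03,0x0f,0x12,0x0e] = f7 db 7e 0a

D0: mem[0x0b..0x12] <- [f7 26 fa 8e db c5 d8 7e]
D1: mem[0x06..0x08] <- [f4 0a 16]
D2: mem[0x09..0x0e] <- [16 f7 26 fa f4 0a]
query mem[0x03]=0xf7, mem[0x0f]=0xdb, mem[0x12]=0x7e, mem[0x0e]=0x0a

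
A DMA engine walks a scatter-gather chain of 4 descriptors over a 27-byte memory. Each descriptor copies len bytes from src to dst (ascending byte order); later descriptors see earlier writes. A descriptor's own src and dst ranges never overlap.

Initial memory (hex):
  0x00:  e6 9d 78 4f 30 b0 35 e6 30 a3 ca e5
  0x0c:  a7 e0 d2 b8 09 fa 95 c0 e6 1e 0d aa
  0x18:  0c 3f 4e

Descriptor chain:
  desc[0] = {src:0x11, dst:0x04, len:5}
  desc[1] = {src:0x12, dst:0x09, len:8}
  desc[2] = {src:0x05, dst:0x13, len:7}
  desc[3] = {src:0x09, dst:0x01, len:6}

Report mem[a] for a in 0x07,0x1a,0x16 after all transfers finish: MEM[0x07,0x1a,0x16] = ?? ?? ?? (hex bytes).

  after D0: wrote 5B at 0x04 = fa95c0e61e
  after D1: wrote 8B at 0x09 = 95c0e61e0daa0c3f
  after D2: wrote 7B at 0x13 = 95c0e61e95c0e6
  after D3: wrote 6B at 0x01 = 95c0e61e0daa
query mem[0x07]=0xe6, mem[0x1a]=0x4e, mem[0x16]=0x1e

MEM[0x07,0x1a,0x16] = e6 4e 1e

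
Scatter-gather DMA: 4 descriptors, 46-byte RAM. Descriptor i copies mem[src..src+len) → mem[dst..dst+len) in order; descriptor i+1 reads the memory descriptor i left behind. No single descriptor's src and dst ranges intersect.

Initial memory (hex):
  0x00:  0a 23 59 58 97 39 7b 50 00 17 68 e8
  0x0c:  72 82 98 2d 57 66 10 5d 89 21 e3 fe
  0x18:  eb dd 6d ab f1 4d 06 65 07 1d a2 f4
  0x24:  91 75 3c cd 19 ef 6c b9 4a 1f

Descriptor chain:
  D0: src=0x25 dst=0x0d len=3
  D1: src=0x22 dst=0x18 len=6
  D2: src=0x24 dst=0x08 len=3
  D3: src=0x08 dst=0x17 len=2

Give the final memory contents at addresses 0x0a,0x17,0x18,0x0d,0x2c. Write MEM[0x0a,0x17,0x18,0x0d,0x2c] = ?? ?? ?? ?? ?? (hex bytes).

  after D0: wrote 3B at 0x0d = 753ccd
  after D1: wrote 6B at 0x18 = a2f491753ccd
  after D2: wrote 3B at 0x08 = 91753c
  after D3: wrote 2B at 0x17 = 9175
query mem[0x0a]=0x3c, mem[0x17]=0x91, mem[0x18]=0x75, mem[0x0d]=0x75, mem[0x2c]=0x4a

MEM[0x0a,0x17,0x18,0x0d,0x2c] = 3c 91 75 75 4a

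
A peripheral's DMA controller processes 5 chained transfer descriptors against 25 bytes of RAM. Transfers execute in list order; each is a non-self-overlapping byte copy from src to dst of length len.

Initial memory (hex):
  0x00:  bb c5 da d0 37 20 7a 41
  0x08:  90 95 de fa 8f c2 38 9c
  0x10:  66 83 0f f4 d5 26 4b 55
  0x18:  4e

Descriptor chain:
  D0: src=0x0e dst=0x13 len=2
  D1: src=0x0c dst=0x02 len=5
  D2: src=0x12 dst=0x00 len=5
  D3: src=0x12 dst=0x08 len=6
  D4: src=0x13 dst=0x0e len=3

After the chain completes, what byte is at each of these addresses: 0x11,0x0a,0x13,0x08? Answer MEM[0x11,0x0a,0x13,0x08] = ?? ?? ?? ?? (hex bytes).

MEM[0x11,0x0a,0x13,0x08] = 83 9c 38 0f

#0 dst[0x13+2] := {0x38,0x9c}
#1 dst[0x02+5] := {0x8f,0xc2,0x38,0x9c,0x66}
#2 dst[0x00+5] := {0x0f,0x38,0x9c,0x26,0x4b}
#3 dst[0x08+6] := {0x0f,0x38,0x9c,0x26,0x4b,0x55}
#4 dst[0x0e+3] := {0x38,0x9c,0x26}
query mem[0x11]=0x83, mem[0x0a]=0x9c, mem[0x13]=0x38, mem[0x08]=0x0f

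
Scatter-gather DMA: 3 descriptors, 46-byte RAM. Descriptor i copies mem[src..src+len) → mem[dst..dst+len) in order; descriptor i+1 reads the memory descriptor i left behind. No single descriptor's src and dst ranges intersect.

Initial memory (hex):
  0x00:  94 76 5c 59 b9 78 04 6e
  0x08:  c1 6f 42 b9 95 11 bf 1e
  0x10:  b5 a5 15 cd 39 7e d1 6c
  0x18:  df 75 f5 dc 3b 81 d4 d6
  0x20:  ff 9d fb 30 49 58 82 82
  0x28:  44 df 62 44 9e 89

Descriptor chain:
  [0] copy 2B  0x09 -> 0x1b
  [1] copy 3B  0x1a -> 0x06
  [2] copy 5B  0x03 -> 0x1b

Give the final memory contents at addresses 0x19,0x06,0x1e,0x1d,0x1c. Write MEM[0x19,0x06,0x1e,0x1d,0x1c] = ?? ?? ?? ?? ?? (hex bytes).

MEM[0x19,0x06,0x1e,0x1d,0x1c] = 75 f5 f5 78 b9

#0 dst[0x1b+2] := {0x6f,0x42}
#1 dst[0x06+3] := {0xf5,0x6f,0x42}
#2 dst[0x1b+5] := {0x59,0xb9,0x78,0xf5,0x6f}
query mem[0x19]=0x75, mem[0x06]=0xf5, mem[0x1e]=0xf5, mem[0x1d]=0x78, mem[0x1c]=0xb9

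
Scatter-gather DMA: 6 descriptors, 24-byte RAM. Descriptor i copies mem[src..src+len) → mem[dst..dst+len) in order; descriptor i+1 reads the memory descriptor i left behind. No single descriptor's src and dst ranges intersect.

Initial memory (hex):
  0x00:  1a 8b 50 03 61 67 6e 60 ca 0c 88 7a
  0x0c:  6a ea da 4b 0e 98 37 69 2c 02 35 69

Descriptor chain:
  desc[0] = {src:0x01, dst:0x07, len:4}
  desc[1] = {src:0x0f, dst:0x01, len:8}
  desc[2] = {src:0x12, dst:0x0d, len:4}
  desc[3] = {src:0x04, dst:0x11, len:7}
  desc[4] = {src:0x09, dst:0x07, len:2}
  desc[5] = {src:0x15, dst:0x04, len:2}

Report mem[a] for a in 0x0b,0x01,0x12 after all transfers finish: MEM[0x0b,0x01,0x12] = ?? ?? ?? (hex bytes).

  after D0: wrote 4B at 0x07 = 8b500361
  after D1: wrote 8B at 0x01 = 4b0e9837692c0235
  after D2: wrote 4B at 0x0d = 37692c02
  after D3: wrote 7B at 0x11 = 37692c02350361
  after D4: wrote 2B at 0x07 = 0361
  after D5: wrote 2B at 0x04 = 3503
query mem[0x0b]=0x7a, mem[0x01]=0x4b, mem[0x12]=0x69

MEM[0x0b,0x01,0x12] = 7a 4b 69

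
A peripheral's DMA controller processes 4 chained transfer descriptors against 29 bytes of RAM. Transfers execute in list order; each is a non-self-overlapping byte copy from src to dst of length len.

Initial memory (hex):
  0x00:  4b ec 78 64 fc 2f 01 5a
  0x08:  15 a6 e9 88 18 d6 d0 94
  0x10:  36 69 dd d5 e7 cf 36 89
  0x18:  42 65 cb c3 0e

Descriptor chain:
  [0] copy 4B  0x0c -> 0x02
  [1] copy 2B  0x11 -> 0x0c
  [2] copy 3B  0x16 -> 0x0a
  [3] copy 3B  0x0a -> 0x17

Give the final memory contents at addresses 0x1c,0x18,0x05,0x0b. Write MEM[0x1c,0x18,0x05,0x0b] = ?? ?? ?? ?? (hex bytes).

MEM[0x1c,0x18,0x05,0x0b] = 0e 89 94 89

#0 dst[0x02+4] := {0x18,0xd6,0xd0,0x94}
#1 dst[0x0c+2] := {0x69,0xdd}
#2 dst[0x0a+3] := {0x36,0x89,0x42}
#3 dst[0x17+3] := {0x36,0x89,0x42}
query mem[0x1c]=0x0e, mem[0x18]=0x89, mem[0x05]=0x94, mem[0x0b]=0x89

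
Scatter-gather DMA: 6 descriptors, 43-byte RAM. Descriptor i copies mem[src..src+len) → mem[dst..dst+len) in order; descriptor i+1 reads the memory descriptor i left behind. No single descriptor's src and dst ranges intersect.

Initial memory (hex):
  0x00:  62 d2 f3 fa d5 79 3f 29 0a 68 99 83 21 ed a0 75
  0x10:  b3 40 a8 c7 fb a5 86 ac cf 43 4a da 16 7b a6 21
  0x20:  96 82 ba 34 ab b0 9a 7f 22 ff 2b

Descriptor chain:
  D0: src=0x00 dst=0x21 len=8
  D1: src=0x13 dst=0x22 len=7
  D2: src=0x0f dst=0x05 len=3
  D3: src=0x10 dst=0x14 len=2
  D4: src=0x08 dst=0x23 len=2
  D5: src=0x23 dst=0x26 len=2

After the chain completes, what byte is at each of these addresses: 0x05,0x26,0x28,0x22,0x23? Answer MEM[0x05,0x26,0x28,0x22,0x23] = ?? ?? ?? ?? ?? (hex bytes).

MEM[0x05,0x26,0x28,0x22,0x23] = 75 0a 43 c7 0a

[0] 0x00->0x21 len=8 : 62 d2 f3 fa d5 79 3f 29
[1] 0x13->0x22 len=7 : c7 fb a5 86 ac cf 43
[2] 0x0f->0x05 len=3 : 75 b3 40
[3] 0x10->0x14 len=2 : b3 40
[4] 0x08->0x23 len=2 : 0a 68
[5] 0x23->0x26 len=2 : 0a 68
query mem[0x05]=0x75, mem[0x26]=0x0a, mem[0x28]=0x43, mem[0x22]=0xc7, mem[0x23]=0x0a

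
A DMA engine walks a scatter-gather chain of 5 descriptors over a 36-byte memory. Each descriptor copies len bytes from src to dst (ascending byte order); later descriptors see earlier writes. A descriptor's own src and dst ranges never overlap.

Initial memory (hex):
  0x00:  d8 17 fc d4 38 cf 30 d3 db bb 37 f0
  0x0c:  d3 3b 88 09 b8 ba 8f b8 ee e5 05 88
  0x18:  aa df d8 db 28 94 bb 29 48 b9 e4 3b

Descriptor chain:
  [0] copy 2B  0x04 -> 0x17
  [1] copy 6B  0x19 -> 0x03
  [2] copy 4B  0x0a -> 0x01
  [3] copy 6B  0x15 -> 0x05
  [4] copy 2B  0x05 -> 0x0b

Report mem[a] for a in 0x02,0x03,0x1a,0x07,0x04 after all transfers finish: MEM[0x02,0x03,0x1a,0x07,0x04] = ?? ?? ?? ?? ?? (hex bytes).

MEM[0x02,0x03,0x1a,0x07,0x04] = f0 d3 d8 38 3b

  after D0: wrote 2B at 0x17 = 38cf
  after D1: wrote 6B at 0x03 = dfd8db2894bb
  after D2: wrote 4B at 0x01 = 37f0d33b
  after D3: wrote 6B at 0x05 = e50538cfdfd8
  after D4: wrote 2B at 0x0b = e505
query mem[0x02]=0xf0, mem[0x03]=0xd3, mem[0x1a]=0xd8, mem[0x07]=0x38, mem[0x04]=0x3b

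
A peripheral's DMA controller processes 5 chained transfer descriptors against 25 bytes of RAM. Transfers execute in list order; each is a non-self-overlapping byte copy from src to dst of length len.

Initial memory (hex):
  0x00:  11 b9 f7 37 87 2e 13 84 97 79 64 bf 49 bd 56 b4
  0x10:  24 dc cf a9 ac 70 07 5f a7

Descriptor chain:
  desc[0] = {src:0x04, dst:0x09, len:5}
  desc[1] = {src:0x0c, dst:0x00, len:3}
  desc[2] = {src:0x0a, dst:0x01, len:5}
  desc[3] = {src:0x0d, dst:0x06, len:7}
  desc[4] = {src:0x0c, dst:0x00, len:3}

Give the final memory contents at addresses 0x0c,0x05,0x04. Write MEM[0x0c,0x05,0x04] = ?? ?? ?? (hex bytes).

MEM[0x0c,0x05,0x04] = a9 56 97

D0: mem[0x09..0x0d] <- [87 2e 13 84 97]
D1: mem[0x00..0x02] <- [84 97 56]
D2: mem[0x01..0x05] <- [2e 13 84 97 56]
D3: mem[0x06..0x0c] <- [97 56 b4 24 dc cf a9]
D4: mem[0x00..0x02] <- [a9 97 56]
query mem[0x0c]=0xa9, mem[0x05]=0x56, mem[0x04]=0x97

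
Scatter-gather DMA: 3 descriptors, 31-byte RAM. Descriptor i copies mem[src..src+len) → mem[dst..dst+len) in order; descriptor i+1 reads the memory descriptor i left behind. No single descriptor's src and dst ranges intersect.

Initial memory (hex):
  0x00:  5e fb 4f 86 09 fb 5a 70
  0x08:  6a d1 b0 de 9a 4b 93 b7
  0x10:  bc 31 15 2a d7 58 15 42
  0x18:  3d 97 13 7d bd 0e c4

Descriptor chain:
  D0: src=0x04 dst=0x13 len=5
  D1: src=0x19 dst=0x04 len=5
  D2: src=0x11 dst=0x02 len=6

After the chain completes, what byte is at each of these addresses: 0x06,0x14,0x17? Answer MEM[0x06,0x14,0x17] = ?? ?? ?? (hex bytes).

MEM[0x06,0x14,0x17] = 5a fb 6a

[0] 0x04->0x13 len=5 : 09 fb 5a 70 6a
[1] 0x19->0x04 len=5 : 97 13 7d bd 0e
[2] 0x11->0x02 len=6 : 31 15 09 fb 5a 70
query mem[0x06]=0x5a, mem[0x14]=0xfb, mem[0x17]=0x6a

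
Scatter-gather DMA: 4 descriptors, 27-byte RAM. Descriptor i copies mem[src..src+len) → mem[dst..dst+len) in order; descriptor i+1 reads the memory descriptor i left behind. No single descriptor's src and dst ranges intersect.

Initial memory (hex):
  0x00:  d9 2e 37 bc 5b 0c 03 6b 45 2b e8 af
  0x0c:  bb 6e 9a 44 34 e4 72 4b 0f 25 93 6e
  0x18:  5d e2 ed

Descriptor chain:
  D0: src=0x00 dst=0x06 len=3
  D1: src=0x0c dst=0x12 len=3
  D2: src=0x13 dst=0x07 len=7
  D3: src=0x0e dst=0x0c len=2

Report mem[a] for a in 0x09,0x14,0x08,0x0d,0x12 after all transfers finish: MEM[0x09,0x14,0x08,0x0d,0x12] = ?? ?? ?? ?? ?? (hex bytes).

MEM[0x09,0x14,0x08,0x0d,0x12] = 25 9a 9a 44 bb

  after D0: wrote 3B at 0x06 = d92e37
  after D1: wrote 3B at 0x12 = bb6e9a
  after D2: wrote 7B at 0x07 = 6e9a25936e5de2
  after D3: wrote 2B at 0x0c = 9a44
query mem[0x09]=0x25, mem[0x14]=0x9a, mem[0x08]=0x9a, mem[0x0d]=0x44, mem[0x12]=0xbb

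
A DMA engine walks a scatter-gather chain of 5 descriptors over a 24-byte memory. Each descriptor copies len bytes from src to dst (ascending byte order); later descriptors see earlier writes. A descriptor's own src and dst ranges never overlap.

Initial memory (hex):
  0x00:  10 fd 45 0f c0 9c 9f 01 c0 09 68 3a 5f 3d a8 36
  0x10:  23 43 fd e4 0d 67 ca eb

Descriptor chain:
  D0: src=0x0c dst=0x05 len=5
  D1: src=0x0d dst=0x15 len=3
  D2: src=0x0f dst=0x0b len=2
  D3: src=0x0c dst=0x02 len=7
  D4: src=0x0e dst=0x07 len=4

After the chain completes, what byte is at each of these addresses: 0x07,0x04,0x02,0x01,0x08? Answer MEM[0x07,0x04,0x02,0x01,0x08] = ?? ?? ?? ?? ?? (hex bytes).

#0 dst[0x05+5] := {0x5f,0x3d,0xa8,0x36,0x23}
#1 dst[0x15+3] := {0x3d,0xa8,0x36}
#2 dst[0x0b+2] := {0x36,0x23}
#3 dst[0x02+7] := {0x23,0x3d,0xa8,0x36,0x23,0x43,0xfd}
#4 dst[0x07+4] := {0xa8,0x36,0x23,0x43}
query mem[0x07]=0xa8, mem[0x04]=0xa8, mem[0x02]=0x23, mem[0x01]=0xfd, mem[0x08]=0x36

MEM[0x07,0x04,0x02,0x01,0x08] = a8 a8 23 fd 36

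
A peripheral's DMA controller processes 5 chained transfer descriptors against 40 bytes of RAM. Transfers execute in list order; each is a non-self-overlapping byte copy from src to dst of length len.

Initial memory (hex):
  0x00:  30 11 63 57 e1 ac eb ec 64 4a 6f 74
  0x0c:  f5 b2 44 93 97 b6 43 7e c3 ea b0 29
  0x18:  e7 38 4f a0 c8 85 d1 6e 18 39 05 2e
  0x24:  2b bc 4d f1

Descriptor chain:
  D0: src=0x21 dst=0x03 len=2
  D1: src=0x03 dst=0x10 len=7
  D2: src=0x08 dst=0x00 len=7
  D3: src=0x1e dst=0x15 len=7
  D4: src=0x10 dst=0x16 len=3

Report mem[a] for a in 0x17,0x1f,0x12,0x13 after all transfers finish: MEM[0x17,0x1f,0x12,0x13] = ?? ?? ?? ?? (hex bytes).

MEM[0x17,0x1f,0x12,0x13] = 05 6e ac eb

D0: mem[0x03..0x04] <- [39 05]
D1: mem[0x10..0x16] <- [39 05 ac eb ec 64 4a]
D2: mem[0x00..0x06] <- [64 4a 6f 74 f5 b2 44]
D3: mem[0x15..0x1b] <- [d1 6e 18 39 05 2e 2b]
D4: mem[0x16..0x18] <- [39 05 ac]
query mem[0x17]=0x05, mem[0x1f]=0x6e, mem[0x12]=0xac, mem[0x13]=0xeb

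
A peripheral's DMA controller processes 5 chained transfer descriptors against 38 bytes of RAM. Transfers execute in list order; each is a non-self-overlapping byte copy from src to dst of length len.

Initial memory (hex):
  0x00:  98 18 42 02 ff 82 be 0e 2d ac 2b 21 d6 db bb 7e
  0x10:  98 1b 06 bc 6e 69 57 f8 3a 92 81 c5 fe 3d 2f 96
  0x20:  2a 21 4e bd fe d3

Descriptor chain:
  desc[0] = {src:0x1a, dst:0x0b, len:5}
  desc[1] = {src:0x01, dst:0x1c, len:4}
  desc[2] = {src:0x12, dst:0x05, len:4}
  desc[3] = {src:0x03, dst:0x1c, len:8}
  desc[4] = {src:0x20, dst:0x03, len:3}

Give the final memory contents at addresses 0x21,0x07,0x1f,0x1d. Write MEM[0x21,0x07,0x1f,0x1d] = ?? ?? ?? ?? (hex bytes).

D0: mem[0x0b..0x0f] <- [81 c5 fe 3d 2f]
D1: mem[0x1c..0x1f] <- [18 42 02 ff]
D2: mem[0x05..0x08] <- [06 bc 6e 69]
D3: mem[0x1c..0x23] <- [02 ff 06 bc 6e 69 ac 2b]
D4: mem[0x03..0x05] <- [6e 69 ac]
query mem[0x21]=0x69, mem[0x07]=0x6e, mem[0x1f]=0xbc, mem[0x1d]=0xff

MEM[0x21,0x07,0x1f,0x1d] = 69 6e bc ff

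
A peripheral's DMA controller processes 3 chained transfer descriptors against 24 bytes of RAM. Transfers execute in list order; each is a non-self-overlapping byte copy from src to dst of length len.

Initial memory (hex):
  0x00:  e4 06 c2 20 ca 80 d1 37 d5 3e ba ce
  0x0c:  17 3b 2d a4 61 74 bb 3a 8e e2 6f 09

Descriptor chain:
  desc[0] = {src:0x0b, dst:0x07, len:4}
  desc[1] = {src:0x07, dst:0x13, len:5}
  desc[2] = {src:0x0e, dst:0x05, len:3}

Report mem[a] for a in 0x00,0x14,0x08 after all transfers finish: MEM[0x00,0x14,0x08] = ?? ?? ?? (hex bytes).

MEM[0x00,0x14,0x08] = e4 17 17

D0: mem[0x07..0x0a] <- [ce 17 3b 2d]
D1: mem[0x13..0x17] <- [ce 17 3b 2d ce]
D2: mem[0x05..0x07] <- [2d a4 61]
query mem[0x00]=0xe4, mem[0x14]=0x17, mem[0x08]=0x17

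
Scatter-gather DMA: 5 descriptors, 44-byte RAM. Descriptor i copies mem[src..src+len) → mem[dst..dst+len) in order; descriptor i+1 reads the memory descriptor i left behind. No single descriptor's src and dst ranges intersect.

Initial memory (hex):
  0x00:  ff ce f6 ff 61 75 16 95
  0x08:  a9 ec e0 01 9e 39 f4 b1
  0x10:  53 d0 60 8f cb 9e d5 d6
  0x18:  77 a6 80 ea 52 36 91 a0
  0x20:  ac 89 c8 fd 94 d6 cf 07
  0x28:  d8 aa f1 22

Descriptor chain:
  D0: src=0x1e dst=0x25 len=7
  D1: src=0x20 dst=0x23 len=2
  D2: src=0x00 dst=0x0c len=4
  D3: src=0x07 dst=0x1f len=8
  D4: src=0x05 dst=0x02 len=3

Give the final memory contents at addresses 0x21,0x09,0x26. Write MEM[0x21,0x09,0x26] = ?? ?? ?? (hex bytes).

D0: mem[0x25..0x2b] <- [91 a0 ac 89 c8 fd 94]
D1: mem[0x23..0x24] <- [ac 89]
D2: mem[0x0c..0x0f] <- [ff ce f6 ff]
D3: mem[0x1f..0x26] <- [95 a9 ec e0 01 ff ce f6]
D4: mem[0x02..0x04] <- [75 16 95]
query mem[0x21]=0xec, mem[0x09]=0xec, mem[0x26]=0xf6

MEM[0x21,0x09,0x26] = ec ec f6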